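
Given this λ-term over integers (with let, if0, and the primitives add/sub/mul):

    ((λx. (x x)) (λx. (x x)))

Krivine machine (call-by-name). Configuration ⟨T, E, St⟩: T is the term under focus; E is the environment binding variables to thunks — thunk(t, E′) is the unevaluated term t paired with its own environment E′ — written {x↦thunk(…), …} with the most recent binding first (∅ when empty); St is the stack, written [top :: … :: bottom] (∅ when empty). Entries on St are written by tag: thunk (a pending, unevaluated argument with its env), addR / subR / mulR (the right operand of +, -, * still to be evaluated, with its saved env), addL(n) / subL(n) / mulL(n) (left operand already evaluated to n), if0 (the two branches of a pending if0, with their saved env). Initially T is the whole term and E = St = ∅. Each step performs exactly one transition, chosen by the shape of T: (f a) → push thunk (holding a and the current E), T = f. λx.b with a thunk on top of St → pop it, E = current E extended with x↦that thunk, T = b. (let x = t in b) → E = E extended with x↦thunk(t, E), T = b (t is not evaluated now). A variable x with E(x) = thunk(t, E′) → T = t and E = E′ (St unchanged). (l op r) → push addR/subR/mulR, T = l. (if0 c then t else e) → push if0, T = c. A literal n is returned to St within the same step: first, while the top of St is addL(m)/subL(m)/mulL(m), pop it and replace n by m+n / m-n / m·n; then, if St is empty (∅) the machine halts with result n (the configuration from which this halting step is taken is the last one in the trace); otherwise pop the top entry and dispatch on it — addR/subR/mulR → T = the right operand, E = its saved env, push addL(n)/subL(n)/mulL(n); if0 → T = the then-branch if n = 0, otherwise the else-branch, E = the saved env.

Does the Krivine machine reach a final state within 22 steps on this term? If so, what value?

0. <T=((λx. (x x)) (λx. (x x))), E=∅, St=∅>
1. <T=(λx. (x x)), E=∅, St=[thunk]>
2. <T=(x x), E={x↦thunk((λx. (x x)), ∅)}, St=∅>
3. <T=x, E={x↦thunk((λx. (x x)), ∅)}, St=[thunk]>
4. <T=(λx. (x x)), E=∅, St=[thunk]>
5. <T=(x x), E={x↦thunk(x, {x↦thunk((λx. (x x)), ∅)})}, St=∅>
6. <T=x, E={x↦thunk(x, {x↦thunk((λx. (x x)), ∅)})}, St=[thunk]>
7. <T=x, E={x↦thunk((λx. (x x)), ∅)}, St=[thunk]>
8. <T=(λx. (x x)), E=∅, St=[thunk]>
9. <T=(x x), E={x↦thunk(x, {x↦thunk(x, {x↦thunk((λx. (x x)), ∅)})})}, St=∅>
10. <T=x, E={x↦thunk(x, {x↦thunk(x, {x↦thunk((λx. (x x)), ∅)})})}, St=[thunk]>
11. <T=x, E={x↦thunk(x, {x↦thunk((λx. (x x)), ∅)})}, St=[thunk]>
12. <T=x, E={x↦thunk((λx. (x x)), ∅)}, St=[thunk]>
13. <T=(λx. (x x)), E=∅, St=[thunk]>
14. <T=(x x), E={x↦thunk(x, {x↦thunk(x, {x↦thunk(x, {x↦thunk((λx. (x x)), ∅)})})})}, St=∅>
15. <T=x, E={x↦thunk(x, {x↦thunk(x, {x↦thunk(x, {x↦thunk((λx. (x x)), ∅)})})})}, St=[thunk]>
16. <T=x, E={x↦thunk(x, {x↦thunk(x, {x↦thunk((λx. (x x)), ∅)})})}, St=[thunk]>
17. <T=x, E={x↦thunk(x, {x↦thunk((λx. (x x)), ∅)})}, St=[thunk]>
18. <T=x, E={x↦thunk((λx. (x x)), ∅)}, St=[thunk]>
19. <T=(λx. (x x)), E=∅, St=[thunk]>
20. <T=(x x), E={x↦thunk(x, {x↦thunk(x, {x↦thunk(x, {x↦thunk(x, {x↦thunk((λx. (x x)), ∅)})})})})}, St=∅>
21. <T=x, E={x↦thunk(x, {x↦thunk(x, {x↦thunk(x, {x↦thunk(x, {x↦thunk((λx. (x x)), ∅)})})})})}, St=[thunk]>
22. <T=x, E={x↦thunk(x, {x↦thunk(x, {x↦thunk(x, {x↦thunk((λx. (x x)), ∅)})})})}, St=[thunk]>
→ 22 transitions taken and the configuration is still not final: no result within 22 steps

Answer: DIVERGES (no final state within 22 steps)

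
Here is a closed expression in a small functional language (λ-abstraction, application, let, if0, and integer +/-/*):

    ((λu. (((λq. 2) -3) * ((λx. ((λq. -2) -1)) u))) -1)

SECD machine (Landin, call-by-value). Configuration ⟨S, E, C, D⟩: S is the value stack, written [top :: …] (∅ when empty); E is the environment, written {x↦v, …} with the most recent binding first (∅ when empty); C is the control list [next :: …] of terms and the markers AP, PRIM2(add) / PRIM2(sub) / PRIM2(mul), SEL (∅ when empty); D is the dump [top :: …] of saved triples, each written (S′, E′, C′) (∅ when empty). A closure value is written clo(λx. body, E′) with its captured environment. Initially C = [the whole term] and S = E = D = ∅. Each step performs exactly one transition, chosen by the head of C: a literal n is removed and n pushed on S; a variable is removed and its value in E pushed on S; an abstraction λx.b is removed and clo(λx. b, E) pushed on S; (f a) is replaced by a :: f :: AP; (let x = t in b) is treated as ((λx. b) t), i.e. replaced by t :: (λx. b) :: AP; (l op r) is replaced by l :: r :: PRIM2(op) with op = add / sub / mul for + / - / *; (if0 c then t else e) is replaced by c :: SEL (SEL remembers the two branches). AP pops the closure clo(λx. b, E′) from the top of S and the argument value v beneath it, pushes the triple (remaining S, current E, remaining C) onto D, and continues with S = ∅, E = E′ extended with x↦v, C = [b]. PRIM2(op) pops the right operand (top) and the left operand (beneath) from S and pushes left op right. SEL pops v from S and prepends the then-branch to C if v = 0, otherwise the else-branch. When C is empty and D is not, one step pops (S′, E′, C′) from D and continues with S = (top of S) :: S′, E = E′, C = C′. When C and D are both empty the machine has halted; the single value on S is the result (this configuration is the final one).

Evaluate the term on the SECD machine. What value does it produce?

t=0: ⟨S=∅; E=∅; C=[((λu. (((λq. 2) -3) * ((λx. ((λq. -2) -1)) u))) -1)]; D=∅⟩
t=1: ⟨S=∅; E=∅; C=[-1 :: (λu. (((λq. 2) -3) * ((λx. ((λq. -2) -1)) u))) :: AP]; D=∅⟩
t=2: ⟨S=[-1]; E=∅; C=[(λu. (((λq. 2) -3) * ((λx. ((λq. -2) -1)) u))) :: AP]; D=∅⟩
t=3: ⟨S=[clo(λu. (((λq. 2) -3) * ((λx. ((λq. -2) -1)) u)), ∅) :: -1]; E=∅; C=[AP]; D=∅⟩
t=4: ⟨S=∅; E={u↦-1}; C=[(((λq. 2) -3) * ((λx. ((λq. -2) -1)) u))]; D=[(∅, ∅, ∅)]⟩
t=5: ⟨S=∅; E={u↦-1}; C=[((λq. 2) -3) :: ((λx. ((λq. -2) -1)) u) :: PRIM2(mul)]; D=[(∅, ∅, ∅)]⟩
t=6: ⟨S=∅; E={u↦-1}; C=[-3 :: (λq. 2) :: AP :: ((λx. ((λq. -2) -1)) u) :: PRIM2(mul)]; D=[(∅, ∅, ∅)]⟩
t=7: ⟨S=[-3]; E={u↦-1}; C=[(λq. 2) :: AP :: ((λx. ((λq. -2) -1)) u) :: PRIM2(mul)]; D=[(∅, ∅, ∅)]⟩
t=8: ⟨S=[clo(λq. 2, {u↦-1}) :: -3]; E={u↦-1}; C=[AP :: ((λx. ((λq. -2) -1)) u) :: PRIM2(mul)]; D=[(∅, ∅, ∅)]⟩
t=9: ⟨S=∅; E={q↦-3, u↦-1}; C=[2]; D=[(∅, {u↦-1}, [((λx. ((λq. -2) -1)) u) :: PRIM2(mul)]) :: (∅, ∅, ∅)]⟩
t=10: ⟨S=[2]; E={q↦-3, u↦-1}; C=∅; D=[(∅, {u↦-1}, [((λx. ((λq. -2) -1)) u) :: PRIM2(mul)]) :: (∅, ∅, ∅)]⟩
t=11: ⟨S=[2]; E={u↦-1}; C=[((λx. ((λq. -2) -1)) u) :: PRIM2(mul)]; D=[(∅, ∅, ∅)]⟩
t=12: ⟨S=[2]; E={u↦-1}; C=[u :: (λx. ((λq. -2) -1)) :: AP :: PRIM2(mul)]; D=[(∅, ∅, ∅)]⟩
t=13: ⟨S=[-1 :: 2]; E={u↦-1}; C=[(λx. ((λq. -2) -1)) :: AP :: PRIM2(mul)]; D=[(∅, ∅, ∅)]⟩
t=14: ⟨S=[clo(λx. ((λq. -2) -1), {u↦-1}) :: -1 :: 2]; E={u↦-1}; C=[AP :: PRIM2(mul)]; D=[(∅, ∅, ∅)]⟩
t=15: ⟨S=∅; E={x↦-1, u↦-1}; C=[((λq. -2) -1)]; D=[([2], {u↦-1}, [PRIM2(mul)]) :: (∅, ∅, ∅)]⟩
t=16: ⟨S=∅; E={x↦-1, u↦-1}; C=[-1 :: (λq. -2) :: AP]; D=[([2], {u↦-1}, [PRIM2(mul)]) :: (∅, ∅, ∅)]⟩
t=17: ⟨S=[-1]; E={x↦-1, u↦-1}; C=[(λq. -2) :: AP]; D=[([2], {u↦-1}, [PRIM2(mul)]) :: (∅, ∅, ∅)]⟩
t=18: ⟨S=[clo(λq. -2, {x↦-1, u↦-1}) :: -1]; E={x↦-1, u↦-1}; C=[AP]; D=[([2], {u↦-1}, [PRIM2(mul)]) :: (∅, ∅, ∅)]⟩
t=19: ⟨S=∅; E={q↦-1, x↦-1, u↦-1}; C=[-2]; D=[(∅, {x↦-1, u↦-1}, ∅) :: ([2], {u↦-1}, [PRIM2(mul)]) :: (∅, ∅, ∅)]⟩
t=20: ⟨S=[-2]; E={q↦-1, x↦-1, u↦-1}; C=∅; D=[(∅, {x↦-1, u↦-1}, ∅) :: ([2], {u↦-1}, [PRIM2(mul)]) :: (∅, ∅, ∅)]⟩
t=21: ⟨S=[-2]; E={x↦-1, u↦-1}; C=∅; D=[([2], {u↦-1}, [PRIM2(mul)]) :: (∅, ∅, ∅)]⟩
t=22: ⟨S=[-2 :: 2]; E={u↦-1}; C=[PRIM2(mul)]; D=[(∅, ∅, ∅)]⟩
t=23: ⟨S=[-4]; E={u↦-1}; C=∅; D=[(∅, ∅, ∅)]⟩
t=24: ⟨S=[-4]; E=∅; C=∅; D=∅⟩
→ final value -4

Answer: -4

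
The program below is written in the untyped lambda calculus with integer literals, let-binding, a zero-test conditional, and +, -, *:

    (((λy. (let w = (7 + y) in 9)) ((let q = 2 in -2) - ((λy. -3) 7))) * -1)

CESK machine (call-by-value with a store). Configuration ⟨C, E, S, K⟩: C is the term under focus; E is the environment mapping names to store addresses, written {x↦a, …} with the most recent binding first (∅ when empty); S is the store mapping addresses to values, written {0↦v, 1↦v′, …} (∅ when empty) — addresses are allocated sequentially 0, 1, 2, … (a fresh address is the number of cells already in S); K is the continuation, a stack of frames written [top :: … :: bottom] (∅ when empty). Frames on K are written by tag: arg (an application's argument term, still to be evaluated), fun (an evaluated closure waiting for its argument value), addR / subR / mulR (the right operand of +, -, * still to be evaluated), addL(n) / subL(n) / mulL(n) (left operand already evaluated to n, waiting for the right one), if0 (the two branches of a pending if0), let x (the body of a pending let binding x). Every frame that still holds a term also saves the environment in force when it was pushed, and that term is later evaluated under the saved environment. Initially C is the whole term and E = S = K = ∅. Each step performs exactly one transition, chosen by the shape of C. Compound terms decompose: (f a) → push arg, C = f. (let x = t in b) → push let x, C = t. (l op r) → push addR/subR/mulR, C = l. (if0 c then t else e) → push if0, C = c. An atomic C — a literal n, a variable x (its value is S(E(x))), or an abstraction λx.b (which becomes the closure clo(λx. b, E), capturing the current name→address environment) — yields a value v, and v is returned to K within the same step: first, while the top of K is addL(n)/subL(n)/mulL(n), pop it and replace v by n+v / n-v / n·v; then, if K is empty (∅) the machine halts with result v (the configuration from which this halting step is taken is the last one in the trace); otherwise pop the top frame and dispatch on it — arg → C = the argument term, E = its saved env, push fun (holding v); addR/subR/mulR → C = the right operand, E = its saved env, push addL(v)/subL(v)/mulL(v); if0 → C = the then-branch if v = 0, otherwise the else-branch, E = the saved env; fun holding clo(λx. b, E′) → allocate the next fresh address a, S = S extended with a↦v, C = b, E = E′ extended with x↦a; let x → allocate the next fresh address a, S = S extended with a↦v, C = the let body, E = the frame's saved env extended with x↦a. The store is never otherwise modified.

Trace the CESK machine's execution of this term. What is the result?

0. <C=(((λy. (let w = (7 + y) in 9)) ((let q = 2 in -2) - ((λy. -3) 7))) * -1), E=∅, S=∅, K=∅>
1. <C=((λy. (let w = (7 + y) in 9)) ((let q = 2 in -2) - ((λy. -3) 7))), E=∅, S=∅, K=[mulR]>
2. <C=(λy. (let w = (7 + y) in 9)), E=∅, S=∅, K=[arg :: mulR]>
3. <C=((let q = 2 in -2) - ((λy. -3) 7)), E=∅, S=∅, K=[fun :: mulR]>
4. <C=(let q = 2 in -2), E=∅, S=∅, K=[subR :: fun :: mulR]>
5. <C=2, E=∅, S=∅, K=[let q :: subR :: fun :: mulR]>
6. <C=-2, E={q↦0}, S={0↦2}, K=[subR :: fun :: mulR]>
7. <C=((λy. -3) 7), E=∅, S={0↦2}, K=[subL(-2) :: fun :: mulR]>
8. <C=(λy. -3), E=∅, S={0↦2}, K=[arg :: subL(-2) :: fun :: mulR]>
9. <C=7, E=∅, S={0↦2}, K=[fun :: subL(-2) :: fun :: mulR]>
10. <C=-3, E={y↦1}, S={0↦2, 1↦7}, K=[subL(-2) :: fun :: mulR]>
11. <C=(let w = (7 + y) in 9), E={y↦2}, S={0↦2, 1↦7, 2↦1}, K=[mulR]>
12. <C=(7 + y), E={y↦2}, S={0↦2, 1↦7, 2↦1}, K=[let w :: mulR]>
13. <C=7, E={y↦2}, S={0↦2, 1↦7, 2↦1}, K=[addR :: let w :: mulR]>
14. <C=y, E={y↦2}, S={0↦2, 1↦7, 2↦1}, K=[addL(7) :: let w :: mulR]>
15. <C=9, E={w↦3, y↦2}, S={0↦2, 1↦7, 2↦1, 3↦8}, K=[mulR]>
16. <C=-1, E=∅, S={0↦2, 1↦7, 2↦1, 3↦8}, K=[mulL(9)]>
→ final value -9

Answer: -9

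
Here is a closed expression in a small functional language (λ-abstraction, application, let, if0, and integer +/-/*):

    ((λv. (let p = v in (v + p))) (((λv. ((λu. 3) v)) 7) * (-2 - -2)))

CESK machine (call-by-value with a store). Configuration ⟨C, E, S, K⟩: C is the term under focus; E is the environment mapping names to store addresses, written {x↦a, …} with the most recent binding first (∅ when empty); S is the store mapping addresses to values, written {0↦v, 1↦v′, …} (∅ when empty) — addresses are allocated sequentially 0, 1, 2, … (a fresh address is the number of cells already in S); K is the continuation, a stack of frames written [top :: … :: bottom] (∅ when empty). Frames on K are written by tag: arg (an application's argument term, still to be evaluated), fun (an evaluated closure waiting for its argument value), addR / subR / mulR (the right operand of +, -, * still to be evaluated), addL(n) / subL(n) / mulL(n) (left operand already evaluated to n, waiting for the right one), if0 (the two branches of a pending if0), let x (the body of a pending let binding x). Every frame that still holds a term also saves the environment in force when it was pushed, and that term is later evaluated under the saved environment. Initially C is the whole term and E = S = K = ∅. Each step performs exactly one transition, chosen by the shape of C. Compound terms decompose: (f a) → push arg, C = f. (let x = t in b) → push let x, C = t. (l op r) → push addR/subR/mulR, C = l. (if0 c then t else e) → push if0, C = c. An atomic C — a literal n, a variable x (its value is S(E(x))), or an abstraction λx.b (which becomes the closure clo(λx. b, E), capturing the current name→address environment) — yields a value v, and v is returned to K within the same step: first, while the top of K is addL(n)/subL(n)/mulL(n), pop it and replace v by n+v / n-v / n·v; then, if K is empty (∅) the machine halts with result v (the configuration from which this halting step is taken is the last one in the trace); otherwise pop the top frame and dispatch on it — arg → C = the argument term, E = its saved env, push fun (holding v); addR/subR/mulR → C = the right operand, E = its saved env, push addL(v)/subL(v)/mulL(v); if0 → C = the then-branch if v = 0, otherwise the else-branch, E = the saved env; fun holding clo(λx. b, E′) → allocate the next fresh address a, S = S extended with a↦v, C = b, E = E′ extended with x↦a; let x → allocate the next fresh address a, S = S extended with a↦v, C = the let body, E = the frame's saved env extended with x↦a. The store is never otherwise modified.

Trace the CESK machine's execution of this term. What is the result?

[0] ⟨C=((λv. (let p = v in (v + p))) (((λv. ((λu. 3) v)) 7) * (-2 - -2))); E=∅; S=∅; K=∅⟩
[1] ⟨C=(λv. (let p = v in (v + p))); E=∅; S=∅; K=[arg]⟩
[2] ⟨C=(((λv. ((λu. 3) v)) 7) * (-2 - -2)); E=∅; S=∅; K=[fun]⟩
[3] ⟨C=((λv. ((λu. 3) v)) 7); E=∅; S=∅; K=[mulR :: fun]⟩
[4] ⟨C=(λv. ((λu. 3) v)); E=∅; S=∅; K=[arg :: mulR :: fun]⟩
[5] ⟨C=7; E=∅; S=∅; K=[fun :: mulR :: fun]⟩
[6] ⟨C=((λu. 3) v); E={v↦0}; S={0↦7}; K=[mulR :: fun]⟩
[7] ⟨C=(λu. 3); E={v↦0}; S={0↦7}; K=[arg :: mulR :: fun]⟩
[8] ⟨C=v; E={v↦0}; S={0↦7}; K=[fun :: mulR :: fun]⟩
[9] ⟨C=3; E={u↦1, v↦0}; S={0↦7, 1↦7}; K=[mulR :: fun]⟩
[10] ⟨C=(-2 - -2); E=∅; S={0↦7, 1↦7}; K=[mulL(3) :: fun]⟩
[11] ⟨C=-2; E=∅; S={0↦7, 1↦7}; K=[subR :: mulL(3) :: fun]⟩
[12] ⟨C=-2; E=∅; S={0↦7, 1↦7}; K=[subL(-2) :: mulL(3) :: fun]⟩
[13] ⟨C=(let p = v in (v + p)); E={v↦2}; S={0↦7, 1↦7, 2↦0}; K=∅⟩
[14] ⟨C=v; E={v↦2}; S={0↦7, 1↦7, 2↦0}; K=[let p]⟩
[15] ⟨C=(v + p); E={p↦3, v↦2}; S={0↦7, 1↦7, 2↦0, 3↦0}; K=∅⟩
[16] ⟨C=v; E={p↦3, v↦2}; S={0↦7, 1↦7, 2↦0, 3↦0}; K=[addR]⟩
[17] ⟨C=p; E={p↦3, v↦2}; S={0↦7, 1↦7, 2↦0, 3↦0}; K=[addL(0)]⟩
→ final value 0

Answer: 0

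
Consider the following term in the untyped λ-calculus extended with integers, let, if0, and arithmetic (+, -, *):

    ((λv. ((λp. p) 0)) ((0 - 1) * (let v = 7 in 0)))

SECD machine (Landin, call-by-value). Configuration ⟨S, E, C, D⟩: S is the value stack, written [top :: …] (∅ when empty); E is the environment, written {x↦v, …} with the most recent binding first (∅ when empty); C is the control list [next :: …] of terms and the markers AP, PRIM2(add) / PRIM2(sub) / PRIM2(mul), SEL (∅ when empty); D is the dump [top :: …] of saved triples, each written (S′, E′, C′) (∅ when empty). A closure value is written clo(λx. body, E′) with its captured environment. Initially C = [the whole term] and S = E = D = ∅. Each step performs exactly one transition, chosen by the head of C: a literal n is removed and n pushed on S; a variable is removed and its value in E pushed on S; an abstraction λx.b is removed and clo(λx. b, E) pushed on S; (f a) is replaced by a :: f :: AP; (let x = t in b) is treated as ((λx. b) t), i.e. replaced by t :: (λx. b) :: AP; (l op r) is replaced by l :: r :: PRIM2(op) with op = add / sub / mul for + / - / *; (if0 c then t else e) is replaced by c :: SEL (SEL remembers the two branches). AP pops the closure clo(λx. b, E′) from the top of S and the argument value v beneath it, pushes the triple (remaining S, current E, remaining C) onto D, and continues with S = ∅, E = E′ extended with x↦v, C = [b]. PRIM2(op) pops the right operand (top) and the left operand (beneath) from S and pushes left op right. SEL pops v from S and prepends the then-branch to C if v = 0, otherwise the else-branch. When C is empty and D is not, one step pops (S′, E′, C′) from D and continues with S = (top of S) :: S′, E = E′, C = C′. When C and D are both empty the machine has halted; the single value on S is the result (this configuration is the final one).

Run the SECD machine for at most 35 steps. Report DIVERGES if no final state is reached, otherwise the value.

Answer: 0

Execution trace:
t=0: ⟨S=∅; E=∅; C=[((λv. ((λp. p) 0)) ((0 - 1) * (let v = 7 in 0)))]; D=∅⟩
t=1: ⟨S=∅; E=∅; C=[((0 - 1) * (let v = 7 in 0)) :: (λv. ((λp. p) 0)) :: AP]; D=∅⟩
t=2: ⟨S=∅; E=∅; C=[(0 - 1) :: (let v = 7 in 0) :: PRIM2(mul) :: (λv. ((λp. p) 0)) :: AP]; D=∅⟩
t=3: ⟨S=∅; E=∅; C=[0 :: 1 :: PRIM2(sub) :: (let v = 7 in 0) :: PRIM2(mul) :: (λv. ((λp. p) 0)) :: AP]; D=∅⟩
t=4: ⟨S=[0]; E=∅; C=[1 :: PRIM2(sub) :: (let v = 7 in 0) :: PRIM2(mul) :: (λv. ((λp. p) 0)) :: AP]; D=∅⟩
t=5: ⟨S=[1 :: 0]; E=∅; C=[PRIM2(sub) :: (let v = 7 in 0) :: PRIM2(mul) :: (λv. ((λp. p) 0)) :: AP]; D=∅⟩
t=6: ⟨S=[-1]; E=∅; C=[(let v = 7 in 0) :: PRIM2(mul) :: (λv. ((λp. p) 0)) :: AP]; D=∅⟩
t=7: ⟨S=[-1]; E=∅; C=[7 :: (λv. 0) :: AP :: PRIM2(mul) :: (λv. ((λp. p) 0)) :: AP]; D=∅⟩
t=8: ⟨S=[7 :: -1]; E=∅; C=[(λv. 0) :: AP :: PRIM2(mul) :: (λv. ((λp. p) 0)) :: AP]; D=∅⟩
t=9: ⟨S=[clo(λv. 0, ∅) :: 7 :: -1]; E=∅; C=[AP :: PRIM2(mul) :: (λv. ((λp. p) 0)) :: AP]; D=∅⟩
t=10: ⟨S=∅; E={v↦7}; C=[0]; D=[([-1], ∅, [PRIM2(mul) :: (λv. ((λp. p) 0)) :: AP])]⟩
t=11: ⟨S=[0]; E={v↦7}; C=∅; D=[([-1], ∅, [PRIM2(mul) :: (λv. ((λp. p) 0)) :: AP])]⟩
t=12: ⟨S=[0 :: -1]; E=∅; C=[PRIM2(mul) :: (λv. ((λp. p) 0)) :: AP]; D=∅⟩
t=13: ⟨S=[0]; E=∅; C=[(λv. ((λp. p) 0)) :: AP]; D=∅⟩
t=14: ⟨S=[clo(λv. ((λp. p) 0), ∅) :: 0]; E=∅; C=[AP]; D=∅⟩
t=15: ⟨S=∅; E={v↦0}; C=[((λp. p) 0)]; D=[(∅, ∅, ∅)]⟩
t=16: ⟨S=∅; E={v↦0}; C=[0 :: (λp. p) :: AP]; D=[(∅, ∅, ∅)]⟩
t=17: ⟨S=[0]; E={v↦0}; C=[(λp. p) :: AP]; D=[(∅, ∅, ∅)]⟩
t=18: ⟨S=[clo(λp. p, {v↦0}) :: 0]; E={v↦0}; C=[AP]; D=[(∅, ∅, ∅)]⟩
t=19: ⟨S=∅; E={p↦0, v↦0}; C=[p]; D=[(∅, {v↦0}, ∅) :: (∅, ∅, ∅)]⟩
t=20: ⟨S=[0]; E={p↦0, v↦0}; C=∅; D=[(∅, {v↦0}, ∅) :: (∅, ∅, ∅)]⟩
t=21: ⟨S=[0]; E={v↦0}; C=∅; D=[(∅, ∅, ∅)]⟩
t=22: ⟨S=[0]; E=∅; C=∅; D=∅⟩
→ final value 0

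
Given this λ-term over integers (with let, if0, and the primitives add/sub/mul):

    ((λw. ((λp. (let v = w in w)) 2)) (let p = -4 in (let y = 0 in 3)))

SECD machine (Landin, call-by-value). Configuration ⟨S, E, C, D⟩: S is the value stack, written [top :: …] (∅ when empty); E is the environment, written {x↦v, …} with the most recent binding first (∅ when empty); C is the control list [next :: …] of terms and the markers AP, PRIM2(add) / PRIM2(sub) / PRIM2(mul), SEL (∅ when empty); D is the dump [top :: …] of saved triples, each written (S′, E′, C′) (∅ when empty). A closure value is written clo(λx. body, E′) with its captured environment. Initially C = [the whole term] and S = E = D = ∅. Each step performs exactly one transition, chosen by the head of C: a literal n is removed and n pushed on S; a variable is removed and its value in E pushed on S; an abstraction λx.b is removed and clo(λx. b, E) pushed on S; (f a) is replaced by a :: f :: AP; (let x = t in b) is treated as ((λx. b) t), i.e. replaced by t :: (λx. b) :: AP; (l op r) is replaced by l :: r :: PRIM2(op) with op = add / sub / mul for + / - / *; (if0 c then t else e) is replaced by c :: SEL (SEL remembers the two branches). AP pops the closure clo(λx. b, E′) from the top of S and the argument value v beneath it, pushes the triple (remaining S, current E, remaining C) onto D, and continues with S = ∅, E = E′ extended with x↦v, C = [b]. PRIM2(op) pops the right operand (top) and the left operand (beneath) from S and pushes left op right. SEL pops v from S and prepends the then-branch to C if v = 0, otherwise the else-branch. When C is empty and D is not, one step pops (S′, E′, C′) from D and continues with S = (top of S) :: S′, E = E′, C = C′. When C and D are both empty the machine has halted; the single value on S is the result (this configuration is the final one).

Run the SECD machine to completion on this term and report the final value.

step 0: <S=∅, E=∅, C=[((λw. ((λp. (let v = w in w)) 2)) (let p = -4 in (let y = 0 in 3)))], D=∅>
step 1: <S=∅, E=∅, C=[(let p = -4 in (let y = 0 in 3)) :: (λw. ((λp. (let v = w in w)) 2)) :: AP], D=∅>
step 2: <S=∅, E=∅, C=[-4 :: (λp. (let y = 0 in 3)) :: AP :: (λw. ((λp. (let v = w in w)) 2)) :: AP], D=∅>
step 3: <S=[-4], E=∅, C=[(λp. (let y = 0 in 3)) :: AP :: (λw. ((λp. (let v = w in w)) 2)) :: AP], D=∅>
step 4: <S=[clo(λp. (let y = 0 in 3), ∅) :: -4], E=∅, C=[AP :: (λw. ((λp. (let v = w in w)) 2)) :: AP], D=∅>
step 5: <S=∅, E={p↦-4}, C=[(let y = 0 in 3)], D=[(∅, ∅, [(λw. ((λp. (let v = w in w)) 2)) :: AP])]>
step 6: <S=∅, E={p↦-4}, C=[0 :: (λy. 3) :: AP], D=[(∅, ∅, [(λw. ((λp. (let v = w in w)) 2)) :: AP])]>
step 7: <S=[0], E={p↦-4}, C=[(λy. 3) :: AP], D=[(∅, ∅, [(λw. ((λp. (let v = w in w)) 2)) :: AP])]>
step 8: <S=[clo(λy. 3, {p↦-4}) :: 0], E={p↦-4}, C=[AP], D=[(∅, ∅, [(λw. ((λp. (let v = w in w)) 2)) :: AP])]>
step 9: <S=∅, E={y↦0, p↦-4}, C=[3], D=[(∅, {p↦-4}, ∅) :: (∅, ∅, [(λw. ((λp. (let v = w in w)) 2)) :: AP])]>
step 10: <S=[3], E={y↦0, p↦-4}, C=∅, D=[(∅, {p↦-4}, ∅) :: (∅, ∅, [(λw. ((λp. (let v = w in w)) 2)) :: AP])]>
step 11: <S=[3], E={p↦-4}, C=∅, D=[(∅, ∅, [(λw. ((λp. (let v = w in w)) 2)) :: AP])]>
step 12: <S=[3], E=∅, C=[(λw. ((λp. (let v = w in w)) 2)) :: AP], D=∅>
step 13: <S=[clo(λw. ((λp. (let v = w in w)) 2), ∅) :: 3], E=∅, C=[AP], D=∅>
step 14: <S=∅, E={w↦3}, C=[((λp. (let v = w in w)) 2)], D=[(∅, ∅, ∅)]>
step 15: <S=∅, E={w↦3}, C=[2 :: (λp. (let v = w in w)) :: AP], D=[(∅, ∅, ∅)]>
step 16: <S=[2], E={w↦3}, C=[(λp. (let v = w in w)) :: AP], D=[(∅, ∅, ∅)]>
step 17: <S=[clo(λp. (let v = w in w), {w↦3}) :: 2], E={w↦3}, C=[AP], D=[(∅, ∅, ∅)]>
step 18: <S=∅, E={p↦2, w↦3}, C=[(let v = w in w)], D=[(∅, {w↦3}, ∅) :: (∅, ∅, ∅)]>
step 19: <S=∅, E={p↦2, w↦3}, C=[w :: (λv. w) :: AP], D=[(∅, {w↦3}, ∅) :: (∅, ∅, ∅)]>
step 20: <S=[3], E={p↦2, w↦3}, C=[(λv. w) :: AP], D=[(∅, {w↦3}, ∅) :: (∅, ∅, ∅)]>
step 21: <S=[clo(λv. w, {p↦2, w↦3}) :: 3], E={p↦2, w↦3}, C=[AP], D=[(∅, {w↦3}, ∅) :: (∅, ∅, ∅)]>
step 22: <S=∅, E={v↦3, p↦2, w↦3}, C=[w], D=[(∅, {p↦2, w↦3}, ∅) :: (∅, {w↦3}, ∅) :: (∅, ∅, ∅)]>
step 23: <S=[3], E={v↦3, p↦2, w↦3}, C=∅, D=[(∅, {p↦2, w↦3}, ∅) :: (∅, {w↦3}, ∅) :: (∅, ∅, ∅)]>
step 24: <S=[3], E={p↦2, w↦3}, C=∅, D=[(∅, {w↦3}, ∅) :: (∅, ∅, ∅)]>
step 25: <S=[3], E={w↦3}, C=∅, D=[(∅, ∅, ∅)]>
step 26: <S=[3], E=∅, C=∅, D=∅>
→ final value 3

Answer: 3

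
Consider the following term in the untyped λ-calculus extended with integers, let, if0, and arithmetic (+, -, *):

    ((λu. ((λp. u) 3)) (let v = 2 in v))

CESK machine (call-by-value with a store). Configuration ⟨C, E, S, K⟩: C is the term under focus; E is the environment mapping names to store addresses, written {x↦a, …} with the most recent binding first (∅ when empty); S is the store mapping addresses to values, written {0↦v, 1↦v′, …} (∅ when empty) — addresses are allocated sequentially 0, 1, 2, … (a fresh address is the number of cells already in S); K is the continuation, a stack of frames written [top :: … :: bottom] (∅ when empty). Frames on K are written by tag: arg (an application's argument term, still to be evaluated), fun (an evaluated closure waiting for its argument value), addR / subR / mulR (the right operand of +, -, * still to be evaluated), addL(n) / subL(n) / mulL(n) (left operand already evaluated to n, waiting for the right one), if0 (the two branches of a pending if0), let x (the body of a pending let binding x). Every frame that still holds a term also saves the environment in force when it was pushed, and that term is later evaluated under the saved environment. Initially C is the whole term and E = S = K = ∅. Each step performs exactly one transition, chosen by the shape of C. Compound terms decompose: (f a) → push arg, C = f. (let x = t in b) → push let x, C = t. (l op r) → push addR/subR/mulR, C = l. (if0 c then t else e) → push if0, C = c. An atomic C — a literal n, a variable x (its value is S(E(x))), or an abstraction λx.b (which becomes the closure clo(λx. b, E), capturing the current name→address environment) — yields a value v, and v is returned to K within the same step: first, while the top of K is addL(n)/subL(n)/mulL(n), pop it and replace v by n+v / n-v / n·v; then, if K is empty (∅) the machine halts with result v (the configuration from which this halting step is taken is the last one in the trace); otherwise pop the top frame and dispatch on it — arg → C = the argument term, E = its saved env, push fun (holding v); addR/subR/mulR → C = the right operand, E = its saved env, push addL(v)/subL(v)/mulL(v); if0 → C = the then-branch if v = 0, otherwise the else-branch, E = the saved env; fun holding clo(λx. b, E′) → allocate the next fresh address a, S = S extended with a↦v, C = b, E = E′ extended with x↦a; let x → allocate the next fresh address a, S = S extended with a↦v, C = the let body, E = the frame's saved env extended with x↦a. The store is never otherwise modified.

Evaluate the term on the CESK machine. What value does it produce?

Answer: 2

Execution trace:
0. [C=((λu. ((λp. u) 3)) (let v = 2 in v)) | E=∅ | S=∅ | K=∅]
1. [C=(λu. ((λp. u) 3)) | E=∅ | S=∅ | K=[arg]]
2. [C=(let v = 2 in v) | E=∅ | S=∅ | K=[fun]]
3. [C=2 | E=∅ | S=∅ | K=[let v :: fun]]
4. [C=v | E={v↦0} | S={0↦2} | K=[fun]]
5. [C=((λp. u) 3) | E={u↦1} | S={0↦2, 1↦2} | K=∅]
6. [C=(λp. u) | E={u↦1} | S={0↦2, 1↦2} | K=[arg]]
7. [C=3 | E={u↦1} | S={0↦2, 1↦2} | K=[fun]]
8. [C=u | E={p↦2, u↦1} | S={0↦2, 1↦2, 2↦3} | K=∅]
→ final value 2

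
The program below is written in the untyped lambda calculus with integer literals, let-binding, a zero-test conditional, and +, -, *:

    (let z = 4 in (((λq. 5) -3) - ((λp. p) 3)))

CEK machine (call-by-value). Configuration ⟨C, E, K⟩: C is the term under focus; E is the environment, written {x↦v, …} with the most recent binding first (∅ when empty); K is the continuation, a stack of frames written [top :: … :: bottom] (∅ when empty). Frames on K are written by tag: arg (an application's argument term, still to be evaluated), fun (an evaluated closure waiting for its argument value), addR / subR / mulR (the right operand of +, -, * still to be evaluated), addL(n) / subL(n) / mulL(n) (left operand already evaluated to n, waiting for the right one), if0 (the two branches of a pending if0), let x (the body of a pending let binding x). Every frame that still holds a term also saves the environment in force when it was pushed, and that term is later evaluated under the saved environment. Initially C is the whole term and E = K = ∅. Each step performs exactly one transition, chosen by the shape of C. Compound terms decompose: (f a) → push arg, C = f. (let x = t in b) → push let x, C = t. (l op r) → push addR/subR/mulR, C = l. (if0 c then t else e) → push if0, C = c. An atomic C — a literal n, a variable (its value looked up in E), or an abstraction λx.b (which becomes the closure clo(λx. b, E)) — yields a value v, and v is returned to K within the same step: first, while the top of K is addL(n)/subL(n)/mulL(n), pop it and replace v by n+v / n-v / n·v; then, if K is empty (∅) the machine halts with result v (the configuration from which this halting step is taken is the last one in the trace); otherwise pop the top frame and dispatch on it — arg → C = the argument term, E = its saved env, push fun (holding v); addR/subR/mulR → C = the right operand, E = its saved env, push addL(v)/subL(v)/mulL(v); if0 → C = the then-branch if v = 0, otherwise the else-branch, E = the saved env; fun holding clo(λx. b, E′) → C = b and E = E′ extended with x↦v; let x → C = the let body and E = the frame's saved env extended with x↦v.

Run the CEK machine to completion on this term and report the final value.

t=0: <C=(let z = 4 in (((λq. 5) -3) - ((λp. p) 3))), E=∅, K=∅>
t=1: <C=4, E=∅, K=[let z]>
t=2: <C=(((λq. 5) -3) - ((λp. p) 3)), E={z↦4}, K=∅>
t=3: <C=((λq. 5) -3), E={z↦4}, K=[subR]>
t=4: <C=(λq. 5), E={z↦4}, K=[arg :: subR]>
t=5: <C=-3, E={z↦4}, K=[fun :: subR]>
t=6: <C=5, E={q↦-3, z↦4}, K=[subR]>
t=7: <C=((λp. p) 3), E={z↦4}, K=[subL(5)]>
t=8: <C=(λp. p), E={z↦4}, K=[arg :: subL(5)]>
t=9: <C=3, E={z↦4}, K=[fun :: subL(5)]>
t=10: <C=p, E={p↦3, z↦4}, K=[subL(5)]>
→ final value 2

Answer: 2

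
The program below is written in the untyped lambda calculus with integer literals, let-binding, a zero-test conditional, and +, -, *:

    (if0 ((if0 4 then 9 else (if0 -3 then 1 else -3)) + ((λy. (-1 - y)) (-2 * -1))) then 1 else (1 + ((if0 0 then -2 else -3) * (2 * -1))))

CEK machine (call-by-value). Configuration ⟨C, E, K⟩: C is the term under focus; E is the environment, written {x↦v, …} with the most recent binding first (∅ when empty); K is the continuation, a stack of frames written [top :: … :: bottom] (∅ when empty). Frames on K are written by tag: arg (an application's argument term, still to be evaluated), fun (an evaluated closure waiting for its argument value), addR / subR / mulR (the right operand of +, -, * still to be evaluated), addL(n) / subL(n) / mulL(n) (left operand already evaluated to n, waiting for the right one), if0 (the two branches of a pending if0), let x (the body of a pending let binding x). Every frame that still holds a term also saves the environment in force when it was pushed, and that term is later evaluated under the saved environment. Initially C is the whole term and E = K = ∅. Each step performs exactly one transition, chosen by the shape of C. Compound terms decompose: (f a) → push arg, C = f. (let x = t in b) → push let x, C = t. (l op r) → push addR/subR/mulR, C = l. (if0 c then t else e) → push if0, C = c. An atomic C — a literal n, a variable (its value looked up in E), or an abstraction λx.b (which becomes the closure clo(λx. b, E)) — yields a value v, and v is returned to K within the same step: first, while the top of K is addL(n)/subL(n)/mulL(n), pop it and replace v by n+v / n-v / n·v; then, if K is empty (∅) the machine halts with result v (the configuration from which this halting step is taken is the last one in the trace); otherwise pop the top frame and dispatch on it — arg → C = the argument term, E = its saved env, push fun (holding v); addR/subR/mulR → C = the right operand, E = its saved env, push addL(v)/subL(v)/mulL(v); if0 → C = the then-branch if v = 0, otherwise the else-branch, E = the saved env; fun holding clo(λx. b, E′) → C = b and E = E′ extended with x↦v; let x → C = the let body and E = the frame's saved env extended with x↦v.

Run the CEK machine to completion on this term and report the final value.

[0] [C=(if0 ((if0 4 then 9 else (if0 -3 then 1 else -3)) + ((λy. (-1 - y)) (-2 * -1))) then 1 else (1 + ((if0 0 then -2 else -3) * (2 * -1)))) | E=∅ | K=∅]
[1] [C=((if0 4 then 9 else (if0 -3 then 1 else -3)) + ((λy. (-1 - y)) (-2 * -1))) | E=∅ | K=[if0]]
[2] [C=(if0 4 then 9 else (if0 -3 then 1 else -3)) | E=∅ | K=[addR :: if0]]
[3] [C=4 | E=∅ | K=[if0 :: addR :: if0]]
[4] [C=(if0 -3 then 1 else -3) | E=∅ | K=[addR :: if0]]
[5] [C=-3 | E=∅ | K=[if0 :: addR :: if0]]
[6] [C=-3 | E=∅ | K=[addR :: if0]]
[7] [C=((λy. (-1 - y)) (-2 * -1)) | E=∅ | K=[addL(-3) :: if0]]
[8] [C=(λy. (-1 - y)) | E=∅ | K=[arg :: addL(-3) :: if0]]
[9] [C=(-2 * -1) | E=∅ | K=[fun :: addL(-3) :: if0]]
[10] [C=-2 | E=∅ | K=[mulR :: fun :: addL(-3) :: if0]]
[11] [C=-1 | E=∅ | K=[mulL(-2) :: fun :: addL(-3) :: if0]]
[12] [C=(-1 - y) | E={y↦2} | K=[addL(-3) :: if0]]
[13] [C=-1 | E={y↦2} | K=[subR :: addL(-3) :: if0]]
[14] [C=y | E={y↦2} | K=[subL(-1) :: addL(-3) :: if0]]
[15] [C=(1 + ((if0 0 then -2 else -3) * (2 * -1))) | E=∅ | K=∅]
[16] [C=1 | E=∅ | K=[addR]]
[17] [C=((if0 0 then -2 else -3) * (2 * -1)) | E=∅ | K=[addL(1)]]
[18] [C=(if0 0 then -2 else -3) | E=∅ | K=[mulR :: addL(1)]]
[19] [C=0 | E=∅ | K=[if0 :: mulR :: addL(1)]]
[20] [C=-2 | E=∅ | K=[mulR :: addL(1)]]
[21] [C=(2 * -1) | E=∅ | K=[mulL(-2) :: addL(1)]]
[22] [C=2 | E=∅ | K=[mulR :: mulL(-2) :: addL(1)]]
[23] [C=-1 | E=∅ | K=[mulL(2) :: mulL(-2) :: addL(1)]]
→ final value 5

Answer: 5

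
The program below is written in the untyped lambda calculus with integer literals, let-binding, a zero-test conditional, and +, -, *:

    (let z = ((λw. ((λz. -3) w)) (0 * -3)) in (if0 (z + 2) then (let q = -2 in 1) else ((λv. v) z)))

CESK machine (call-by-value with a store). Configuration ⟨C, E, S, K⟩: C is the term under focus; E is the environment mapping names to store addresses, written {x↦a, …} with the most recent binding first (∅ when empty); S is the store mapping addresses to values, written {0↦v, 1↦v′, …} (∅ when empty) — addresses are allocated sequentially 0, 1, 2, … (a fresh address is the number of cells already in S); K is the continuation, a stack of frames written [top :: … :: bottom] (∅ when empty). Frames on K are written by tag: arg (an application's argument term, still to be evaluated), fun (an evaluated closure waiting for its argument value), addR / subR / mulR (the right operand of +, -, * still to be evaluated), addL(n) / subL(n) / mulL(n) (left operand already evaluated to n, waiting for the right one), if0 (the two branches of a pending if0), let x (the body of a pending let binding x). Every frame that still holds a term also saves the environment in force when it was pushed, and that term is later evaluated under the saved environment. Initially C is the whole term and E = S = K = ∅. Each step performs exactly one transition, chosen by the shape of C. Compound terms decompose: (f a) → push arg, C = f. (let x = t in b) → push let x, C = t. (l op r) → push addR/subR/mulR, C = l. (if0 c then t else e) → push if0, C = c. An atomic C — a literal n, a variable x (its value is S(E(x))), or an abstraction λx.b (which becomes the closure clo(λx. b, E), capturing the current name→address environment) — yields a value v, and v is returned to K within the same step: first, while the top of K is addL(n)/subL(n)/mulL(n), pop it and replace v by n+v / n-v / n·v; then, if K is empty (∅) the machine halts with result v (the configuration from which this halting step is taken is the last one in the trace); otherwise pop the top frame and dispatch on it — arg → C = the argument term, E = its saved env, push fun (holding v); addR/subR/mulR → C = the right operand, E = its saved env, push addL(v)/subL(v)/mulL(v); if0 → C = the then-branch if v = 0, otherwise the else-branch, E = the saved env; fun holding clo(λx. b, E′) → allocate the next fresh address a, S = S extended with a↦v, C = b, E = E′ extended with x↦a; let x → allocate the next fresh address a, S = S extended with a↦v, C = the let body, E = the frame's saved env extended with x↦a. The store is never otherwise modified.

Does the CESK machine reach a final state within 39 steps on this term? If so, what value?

Answer: -3

Execution trace:
0. ⟨C=(let z = ((λw. ((λz. -3) w)) (0 * -3)) in (if0 (z + 2) then (let q = -2 in 1) else ((λv. v) z))); E=∅; S=∅; K=∅⟩
1. ⟨C=((λw. ((λz. -3) w)) (0 * -3)); E=∅; S=∅; K=[let z]⟩
2. ⟨C=(λw. ((λz. -3) w)); E=∅; S=∅; K=[arg :: let z]⟩
3. ⟨C=(0 * -3); E=∅; S=∅; K=[fun :: let z]⟩
4. ⟨C=0; E=∅; S=∅; K=[mulR :: fun :: let z]⟩
5. ⟨C=-3; E=∅; S=∅; K=[mulL(0) :: fun :: let z]⟩
6. ⟨C=((λz. -3) w); E={w↦0}; S={0↦0}; K=[let z]⟩
7. ⟨C=(λz. -3); E={w↦0}; S={0↦0}; K=[arg :: let z]⟩
8. ⟨C=w; E={w↦0}; S={0↦0}; K=[fun :: let z]⟩
9. ⟨C=-3; E={z↦1, w↦0}; S={0↦0, 1↦0}; K=[let z]⟩
10. ⟨C=(if0 (z + 2) then (let q = -2 in 1) else ((λv. v) z)); E={z↦2}; S={0↦0, 1↦0, 2↦-3}; K=∅⟩
11. ⟨C=(z + 2); E={z↦2}; S={0↦0, 1↦0, 2↦-3}; K=[if0]⟩
12. ⟨C=z; E={z↦2}; S={0↦0, 1↦0, 2↦-3}; K=[addR :: if0]⟩
13. ⟨C=2; E={z↦2}; S={0↦0, 1↦0, 2↦-3}; K=[addL(-3) :: if0]⟩
14. ⟨C=((λv. v) z); E={z↦2}; S={0↦0, 1↦0, 2↦-3}; K=∅⟩
15. ⟨C=(λv. v); E={z↦2}; S={0↦0, 1↦0, 2↦-3}; K=[arg]⟩
16. ⟨C=z; E={z↦2}; S={0↦0, 1↦0, 2↦-3}; K=[fun]⟩
17. ⟨C=v; E={v↦3, z↦2}; S={0↦0, 1↦0, 2↦-3, 3↦-3}; K=∅⟩
→ final value -3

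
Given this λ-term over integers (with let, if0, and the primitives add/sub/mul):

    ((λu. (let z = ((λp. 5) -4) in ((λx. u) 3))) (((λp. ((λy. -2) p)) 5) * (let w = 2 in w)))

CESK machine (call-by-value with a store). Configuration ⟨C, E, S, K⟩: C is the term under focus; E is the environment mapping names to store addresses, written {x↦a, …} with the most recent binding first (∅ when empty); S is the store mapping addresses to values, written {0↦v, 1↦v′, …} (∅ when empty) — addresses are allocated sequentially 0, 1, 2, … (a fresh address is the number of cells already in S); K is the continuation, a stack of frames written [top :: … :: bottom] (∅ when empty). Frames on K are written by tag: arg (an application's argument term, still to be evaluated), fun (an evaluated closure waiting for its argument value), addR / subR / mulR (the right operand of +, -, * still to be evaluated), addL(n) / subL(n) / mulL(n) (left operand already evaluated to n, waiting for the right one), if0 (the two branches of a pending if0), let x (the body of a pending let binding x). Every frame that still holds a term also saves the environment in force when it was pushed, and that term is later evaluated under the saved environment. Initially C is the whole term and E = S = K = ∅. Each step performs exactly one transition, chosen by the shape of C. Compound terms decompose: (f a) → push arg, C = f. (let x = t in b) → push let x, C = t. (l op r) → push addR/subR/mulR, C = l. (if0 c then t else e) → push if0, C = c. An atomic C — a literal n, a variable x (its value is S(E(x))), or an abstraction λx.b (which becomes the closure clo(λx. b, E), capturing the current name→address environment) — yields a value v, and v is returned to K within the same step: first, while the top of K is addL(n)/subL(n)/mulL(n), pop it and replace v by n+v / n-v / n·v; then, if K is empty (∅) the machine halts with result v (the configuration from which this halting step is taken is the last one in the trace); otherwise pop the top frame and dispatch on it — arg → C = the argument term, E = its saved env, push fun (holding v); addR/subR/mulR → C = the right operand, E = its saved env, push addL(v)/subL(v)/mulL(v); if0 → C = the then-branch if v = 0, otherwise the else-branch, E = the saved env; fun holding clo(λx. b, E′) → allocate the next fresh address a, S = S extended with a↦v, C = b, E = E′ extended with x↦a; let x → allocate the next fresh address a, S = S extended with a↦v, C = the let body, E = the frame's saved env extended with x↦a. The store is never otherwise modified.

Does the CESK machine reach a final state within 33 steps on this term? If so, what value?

[0] ⟨C=((λu. (let z = ((λp. 5) -4) in ((λx. u) 3))) (((λp. ((λy. -2) p)) 5) * (let w = 2 in w))); E=∅; S=∅; K=∅⟩
[1] ⟨C=(λu. (let z = ((λp. 5) -4) in ((λx. u) 3))); E=∅; S=∅; K=[arg]⟩
[2] ⟨C=(((λp. ((λy. -2) p)) 5) * (let w = 2 in w)); E=∅; S=∅; K=[fun]⟩
[3] ⟨C=((λp. ((λy. -2) p)) 5); E=∅; S=∅; K=[mulR :: fun]⟩
[4] ⟨C=(λp. ((λy. -2) p)); E=∅; S=∅; K=[arg :: mulR :: fun]⟩
[5] ⟨C=5; E=∅; S=∅; K=[fun :: mulR :: fun]⟩
[6] ⟨C=((λy. -2) p); E={p↦0}; S={0↦5}; K=[mulR :: fun]⟩
[7] ⟨C=(λy. -2); E={p↦0}; S={0↦5}; K=[arg :: mulR :: fun]⟩
[8] ⟨C=p; E={p↦0}; S={0↦5}; K=[fun :: mulR :: fun]⟩
[9] ⟨C=-2; E={y↦1, p↦0}; S={0↦5, 1↦5}; K=[mulR :: fun]⟩
[10] ⟨C=(let w = 2 in w); E=∅; S={0↦5, 1↦5}; K=[mulL(-2) :: fun]⟩
[11] ⟨C=2; E=∅; S={0↦5, 1↦5}; K=[let w :: mulL(-2) :: fun]⟩
[12] ⟨C=w; E={w↦2}; S={0↦5, 1↦5, 2↦2}; K=[mulL(-2) :: fun]⟩
[13] ⟨C=(let z = ((λp. 5) -4) in ((λx. u) 3)); E={u↦3}; S={0↦5, 1↦5, 2↦2, 3↦-4}; K=∅⟩
[14] ⟨C=((λp. 5) -4); E={u↦3}; S={0↦5, 1↦5, 2↦2, 3↦-4}; K=[let z]⟩
[15] ⟨C=(λp. 5); E={u↦3}; S={0↦5, 1↦5, 2↦2, 3↦-4}; K=[arg :: let z]⟩
[16] ⟨C=-4; E={u↦3}; S={0↦5, 1↦5, 2↦2, 3↦-4}; K=[fun :: let z]⟩
[17] ⟨C=5; E={p↦4, u↦3}; S={0↦5, 1↦5, 2↦2, 3↦-4, 4↦-4}; K=[let z]⟩
[18] ⟨C=((λx. u) 3); E={z↦5, u↦3}; S={0↦5, 1↦5, 2↦2, 3↦-4, 4↦-4, 5↦5}; K=∅⟩
[19] ⟨C=(λx. u); E={z↦5, u↦3}; S={0↦5, 1↦5, 2↦2, 3↦-4, 4↦-4, 5↦5}; K=[arg]⟩
[20] ⟨C=3; E={z↦5, u↦3}; S={0↦5, 1↦5, 2↦2, 3↦-4, 4↦-4, 5↦5}; K=[fun]⟩
[21] ⟨C=u; E={x↦6, z↦5, u↦3}; S={0↦5, 1↦5, 2↦2, 3↦-4, 4↦-4, 5↦5, 6↦3}; K=∅⟩
→ final value -4

Answer: -4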